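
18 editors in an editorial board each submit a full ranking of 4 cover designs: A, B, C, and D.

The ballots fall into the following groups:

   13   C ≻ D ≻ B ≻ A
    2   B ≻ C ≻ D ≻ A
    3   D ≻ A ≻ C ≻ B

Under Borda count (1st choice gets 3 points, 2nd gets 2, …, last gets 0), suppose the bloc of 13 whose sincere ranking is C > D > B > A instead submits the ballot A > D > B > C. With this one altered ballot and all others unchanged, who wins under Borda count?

Borda totals with the altered ballot: A 45, B 19, C 7, D 37.
The switch changes the winner from C to A.

A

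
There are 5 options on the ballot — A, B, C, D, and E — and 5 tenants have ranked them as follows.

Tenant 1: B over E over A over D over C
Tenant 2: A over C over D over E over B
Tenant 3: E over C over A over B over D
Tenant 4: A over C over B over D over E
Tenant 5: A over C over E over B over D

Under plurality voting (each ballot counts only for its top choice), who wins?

A

First-place vote totals:
  A: 3
  B: 1
  C: 0
  D: 0
  E: 1
A has the most first-place votes.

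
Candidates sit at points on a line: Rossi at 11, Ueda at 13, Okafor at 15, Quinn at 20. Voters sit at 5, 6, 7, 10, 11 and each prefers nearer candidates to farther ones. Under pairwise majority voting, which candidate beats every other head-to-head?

With single-peaked preferences on a line, the Condorcet winner is the candidate closest to the median voter.
The median voter (position 7) is closest to Rossi at 11.
Check: Rossi vs Ueda — voters closer to Rossi: 5 of 5.

Rossi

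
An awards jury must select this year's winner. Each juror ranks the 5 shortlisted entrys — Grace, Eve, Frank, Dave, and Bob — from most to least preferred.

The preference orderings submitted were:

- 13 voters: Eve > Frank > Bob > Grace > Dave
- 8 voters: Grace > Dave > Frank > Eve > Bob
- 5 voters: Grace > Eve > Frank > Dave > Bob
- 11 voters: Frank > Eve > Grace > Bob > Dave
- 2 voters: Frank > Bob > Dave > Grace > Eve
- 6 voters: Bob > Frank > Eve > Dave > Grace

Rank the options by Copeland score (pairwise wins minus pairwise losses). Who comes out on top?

Frank

Pairwise results:
  Grace vs Eve: Eve wins 30–15.
  Grace vs Frank: Frank wins 32–13.
  Grace vs Dave: Grace wins 37–8.
  Grace vs Bob: Grace wins 24–21.
  Eve vs Frank: Frank wins 27–18.
  Eve vs Dave: Eve wins 35–10.
  Eve vs Bob: Eve wins 37–8.
  Frank vs Dave: Frank wins 37–8.
  Frank vs Bob: Frank wins 39–6.
  Dave vs Bob: Bob wins 32–13.
Copeland scores (wins − losses):
  Grace: 2 − 2 = 0
  Eve: 3 − 1 = 2
  Frank: 4 − 0 = 4
  Dave: 0 − 4 = -4
  Bob: 1 − 3 = -2
Frank has the best Copeland score.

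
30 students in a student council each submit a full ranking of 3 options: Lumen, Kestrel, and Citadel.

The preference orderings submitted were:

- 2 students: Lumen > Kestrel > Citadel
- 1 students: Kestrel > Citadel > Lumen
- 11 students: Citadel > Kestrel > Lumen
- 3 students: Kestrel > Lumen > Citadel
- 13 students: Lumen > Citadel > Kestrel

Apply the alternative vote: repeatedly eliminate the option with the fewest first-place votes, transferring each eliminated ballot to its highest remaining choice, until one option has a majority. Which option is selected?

Round 1: Lumen 15, Citadel 11, Kestrel 4. Kestrel has the fewest and is eliminated.
Round 2: Lumen 18, Citadel 12. Lumen has a majority.

Lumen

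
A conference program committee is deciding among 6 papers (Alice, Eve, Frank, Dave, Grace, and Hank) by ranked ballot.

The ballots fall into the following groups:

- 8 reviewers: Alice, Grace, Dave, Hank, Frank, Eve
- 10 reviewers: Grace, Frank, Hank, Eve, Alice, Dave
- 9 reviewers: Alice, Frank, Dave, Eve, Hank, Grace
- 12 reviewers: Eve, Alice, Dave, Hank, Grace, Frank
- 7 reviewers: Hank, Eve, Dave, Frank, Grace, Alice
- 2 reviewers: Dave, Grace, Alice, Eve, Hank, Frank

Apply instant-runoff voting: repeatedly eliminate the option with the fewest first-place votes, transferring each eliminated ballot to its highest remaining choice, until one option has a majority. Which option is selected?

Round 1: Alice 17, Eve 12, Grace 10, Hank 7, Dave 2, Frank 0. Frank has the fewest and is eliminated.
Round 2: Alice 17, Eve 12, Grace 10, Hank 7, Dave 2. Dave has the fewest and is eliminated.
Round 3: Alice 17, Eve 12, Grace 12, Hank 7. Hank has the fewest and is eliminated.
Round 4: Eve 19, Alice 17, Grace 12. Grace has the fewest and is eliminated.
Round 5: Eve 29, Alice 19. Eve has a majority.

Eve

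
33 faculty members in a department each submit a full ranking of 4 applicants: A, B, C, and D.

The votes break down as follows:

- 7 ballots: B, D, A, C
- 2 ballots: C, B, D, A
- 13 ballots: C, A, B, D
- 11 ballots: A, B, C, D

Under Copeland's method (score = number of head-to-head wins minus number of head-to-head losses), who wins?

A

Pairwise results:
  A vs B: A wins 24–9.
  A vs C: A wins 18–15.
  A vs D: A wins 24–9.
  B vs C: B wins 18–15.
  B vs D: B wins 33–0.
  C vs D: C wins 26–7.
Copeland scores (wins − losses):
  A: 3 − 0 = 3
  B: 2 − 1 = 1
  C: 1 − 2 = -1
  D: 0 − 3 = -3
A has the best Copeland score.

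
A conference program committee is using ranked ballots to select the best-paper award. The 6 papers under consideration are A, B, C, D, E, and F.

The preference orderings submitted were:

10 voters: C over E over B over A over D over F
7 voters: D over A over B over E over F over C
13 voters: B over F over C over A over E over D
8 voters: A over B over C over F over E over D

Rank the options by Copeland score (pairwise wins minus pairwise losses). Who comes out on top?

B

Pairwise results:
  A vs B: B wins 23–15.
  A vs C: C wins 23–15.
  A vs D: A wins 31–7.
  A vs E: A wins 28–10.
  A vs F: A wins 25–13.
  B vs C: B wins 28–10.
  B vs D: B wins 31–7.
  B vs E: B wins 28–10.
  B vs F: B wins 38–0.
  C vs D: C wins 31–7.
  C vs E: C wins 31–7.
  C vs F: F wins 20–18.
  D vs E: E wins 31–7.
  D vs F: F wins 21–17.
  E vs F: F wins 21–17.
Copeland scores (wins − losses):
  A: 3 − 2 = 1
  B: 5 − 0 = 5
  C: 3 − 2 = 1
  D: 0 − 5 = -5
  E: 1 − 4 = -3
  F: 3 − 2 = 1
B has the best Copeland score.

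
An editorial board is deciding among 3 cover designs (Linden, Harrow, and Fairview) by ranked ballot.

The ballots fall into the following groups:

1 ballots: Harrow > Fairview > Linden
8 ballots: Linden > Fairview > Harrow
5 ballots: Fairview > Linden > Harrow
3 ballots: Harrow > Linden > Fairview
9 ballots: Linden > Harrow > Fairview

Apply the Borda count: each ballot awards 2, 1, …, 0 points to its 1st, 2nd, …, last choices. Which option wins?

Borda scores:
  Linden: 0 + 8·2 + 5·1 + 3·1 + 9·2 = 42
  Harrow: 2 + 8·0 + 5·0 + 3·2 + 9·1 = 17
  Fairview: 1 + 8·1 + 5·2 + 3·0 + 9·0 = 19
Linden has the highest total.

Linden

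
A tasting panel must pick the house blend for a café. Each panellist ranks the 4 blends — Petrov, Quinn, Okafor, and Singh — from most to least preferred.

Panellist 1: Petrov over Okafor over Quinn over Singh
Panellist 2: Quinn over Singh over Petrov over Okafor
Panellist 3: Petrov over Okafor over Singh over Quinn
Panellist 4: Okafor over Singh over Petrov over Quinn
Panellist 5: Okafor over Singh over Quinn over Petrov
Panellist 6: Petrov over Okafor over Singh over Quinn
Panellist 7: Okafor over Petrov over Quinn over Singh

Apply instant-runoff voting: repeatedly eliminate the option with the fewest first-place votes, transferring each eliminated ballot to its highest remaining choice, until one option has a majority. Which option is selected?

Round 1: Petrov 3, Okafor 3, Quinn 1, Singh 0. Singh has the fewest and is eliminated.
Round 2: Petrov 3, Okafor 3, Quinn 1. Quinn has the fewest and is eliminated.
Round 3: Petrov 4, Okafor 3. Petrov has a majority.

Petrov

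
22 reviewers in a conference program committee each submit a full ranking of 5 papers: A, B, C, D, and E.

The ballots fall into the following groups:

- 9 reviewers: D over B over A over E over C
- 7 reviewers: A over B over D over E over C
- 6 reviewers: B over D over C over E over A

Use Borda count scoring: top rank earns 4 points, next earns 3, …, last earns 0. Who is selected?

Borda scores:
  A: 9·2 + 7·4 + 6·0 = 46
  B: 9·3 + 7·3 + 6·4 = 72
  C: 9·0 + 7·0 + 6·2 = 12
  D: 9·4 + 7·2 + 6·3 = 68
  E: 9·1 + 7·1 + 6·1 = 22
B has the highest total.

B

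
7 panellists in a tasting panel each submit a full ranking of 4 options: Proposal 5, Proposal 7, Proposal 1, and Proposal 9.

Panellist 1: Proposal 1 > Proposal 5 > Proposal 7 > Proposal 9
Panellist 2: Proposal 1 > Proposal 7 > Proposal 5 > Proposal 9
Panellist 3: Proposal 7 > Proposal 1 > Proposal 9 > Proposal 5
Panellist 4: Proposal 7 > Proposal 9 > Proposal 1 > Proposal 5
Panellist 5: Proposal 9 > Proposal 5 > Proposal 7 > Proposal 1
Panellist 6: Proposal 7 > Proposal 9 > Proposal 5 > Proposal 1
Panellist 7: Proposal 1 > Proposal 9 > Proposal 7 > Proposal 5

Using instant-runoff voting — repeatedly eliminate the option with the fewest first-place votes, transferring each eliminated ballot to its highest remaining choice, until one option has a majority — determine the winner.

Round 1: Proposal 7 3, Proposal 1 3, Proposal 9 1, Proposal 5 0. Proposal 5 has the fewest and is eliminated.
Round 2: Proposal 7 3, Proposal 1 3, Proposal 9 1. Proposal 9 has the fewest and is eliminated.
Round 3: Proposal 7 4, Proposal 1 3. Proposal 7 has a majority.

Proposal 7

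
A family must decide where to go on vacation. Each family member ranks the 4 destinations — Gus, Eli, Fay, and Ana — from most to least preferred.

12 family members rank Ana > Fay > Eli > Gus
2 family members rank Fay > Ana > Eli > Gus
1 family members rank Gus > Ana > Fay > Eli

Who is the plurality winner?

First-place vote totals:
  Gus: 1
  Eli: 0
  Fay: 2
  Ana: 12
Ana has the most first-place votes.

Ana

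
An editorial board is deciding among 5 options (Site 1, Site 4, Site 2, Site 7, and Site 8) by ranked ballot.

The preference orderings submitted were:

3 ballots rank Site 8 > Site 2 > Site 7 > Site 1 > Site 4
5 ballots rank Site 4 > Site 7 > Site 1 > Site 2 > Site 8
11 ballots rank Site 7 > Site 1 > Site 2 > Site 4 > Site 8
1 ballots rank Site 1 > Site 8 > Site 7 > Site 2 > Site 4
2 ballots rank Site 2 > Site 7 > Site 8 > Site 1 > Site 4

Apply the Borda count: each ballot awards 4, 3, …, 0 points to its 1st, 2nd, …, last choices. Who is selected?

Site 7

Borda scores:
  Site 1: 3·1 + 5·2 + 11·3 + 4 + 2·1 = 52
  Site 4: 3·0 + 5·4 + 11·1 + 0 + 2·0 = 31
  Site 2: 3·3 + 5·1 + 11·2 + 1 + 2·4 = 45
  Site 7: 3·2 + 5·3 + 11·4 + 2 + 2·3 = 73
  Site 8: 3·4 + 5·0 + 11·0 + 3 + 2·2 = 19
Site 7 has the highest total.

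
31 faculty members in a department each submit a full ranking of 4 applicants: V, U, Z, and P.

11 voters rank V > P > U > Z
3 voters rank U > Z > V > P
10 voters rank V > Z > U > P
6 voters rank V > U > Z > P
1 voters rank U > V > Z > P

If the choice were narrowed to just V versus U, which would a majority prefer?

V

Ballots ranking V above U: 11+10+6 = 27.
Ballots ranking U above V: 3+1 = 4.
V wins the head-to-head, 27–4.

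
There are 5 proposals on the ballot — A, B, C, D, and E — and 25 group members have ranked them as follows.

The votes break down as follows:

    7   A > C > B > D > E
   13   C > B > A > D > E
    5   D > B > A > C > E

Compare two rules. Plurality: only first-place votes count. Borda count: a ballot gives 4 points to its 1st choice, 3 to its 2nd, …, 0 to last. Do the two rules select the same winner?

Yes

Plurality first-place counts: A 7, B 0, C 13, D 5, E 0 → C.
Borda totals: A 64, B 68, C 78, D 40, E 0 → C.
The two rules agree on C.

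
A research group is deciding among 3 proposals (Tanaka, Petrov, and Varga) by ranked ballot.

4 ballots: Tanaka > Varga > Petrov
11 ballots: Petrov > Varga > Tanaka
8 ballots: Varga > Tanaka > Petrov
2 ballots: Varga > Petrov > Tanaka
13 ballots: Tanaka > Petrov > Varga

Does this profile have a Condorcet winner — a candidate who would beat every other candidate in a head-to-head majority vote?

No

Head-to-head results (38 voters total):
Tanaka vs Petrov: Tanaka wins 25–13.
Tanaka vs Varga: Varga wins 21–17.
Petrov vs Varga: Petrov wins 24–14.
No candidate beats all others: Tanaka beats Petrov beats Varga beats Tanaka, a majority cycle.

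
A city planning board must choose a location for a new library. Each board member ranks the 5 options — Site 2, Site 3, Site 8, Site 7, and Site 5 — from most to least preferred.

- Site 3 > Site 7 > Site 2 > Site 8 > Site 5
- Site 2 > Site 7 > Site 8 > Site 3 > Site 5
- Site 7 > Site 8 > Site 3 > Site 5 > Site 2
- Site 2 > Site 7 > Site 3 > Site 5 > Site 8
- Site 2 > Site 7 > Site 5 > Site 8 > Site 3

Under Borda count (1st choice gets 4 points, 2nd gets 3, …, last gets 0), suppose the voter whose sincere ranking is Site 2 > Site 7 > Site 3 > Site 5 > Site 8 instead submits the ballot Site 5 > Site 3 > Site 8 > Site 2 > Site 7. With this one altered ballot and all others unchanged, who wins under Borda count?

Borda totals with the altered ballot: Site 2 11, Site 3 10, Site 8 9, Site 7 13, Site 5 7.
The winner is unchanged: still Site 7.

Site 7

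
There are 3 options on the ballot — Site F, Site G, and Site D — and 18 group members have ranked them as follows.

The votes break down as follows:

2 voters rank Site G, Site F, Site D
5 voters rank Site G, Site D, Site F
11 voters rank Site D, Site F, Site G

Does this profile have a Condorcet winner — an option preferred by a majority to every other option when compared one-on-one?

Head-to-head results (18 voters total):
Site F vs Site G: Site F wins 11–7.
Site F vs Site D: Site D wins 16–2.
Site G vs Site D: Site D wins 11–7.
Site D beats each rival — Site F (16–2), Site G (11–7) — so Site D is the Condorcet winner.

Yes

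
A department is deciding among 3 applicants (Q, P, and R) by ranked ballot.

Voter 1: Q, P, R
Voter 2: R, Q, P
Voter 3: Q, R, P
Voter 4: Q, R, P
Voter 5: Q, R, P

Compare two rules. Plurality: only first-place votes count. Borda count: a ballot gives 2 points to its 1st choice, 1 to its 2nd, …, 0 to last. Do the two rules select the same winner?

Plurality first-place counts: Q 4, P 0, R 1 → Q.
Borda totals: Q 9, P 1, R 5 → Q.
The two rules agree on Q.

Yes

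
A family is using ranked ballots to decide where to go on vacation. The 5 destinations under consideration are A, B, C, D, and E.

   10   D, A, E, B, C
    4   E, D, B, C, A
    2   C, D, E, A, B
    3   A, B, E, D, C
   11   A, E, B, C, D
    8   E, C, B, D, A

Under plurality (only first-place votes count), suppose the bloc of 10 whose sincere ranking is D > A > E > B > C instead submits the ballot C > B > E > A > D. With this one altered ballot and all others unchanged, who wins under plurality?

A

First-place totals with the altered ballot: A 14, B 0, C 12, D 0, E 12.
The winner is unchanged: still A.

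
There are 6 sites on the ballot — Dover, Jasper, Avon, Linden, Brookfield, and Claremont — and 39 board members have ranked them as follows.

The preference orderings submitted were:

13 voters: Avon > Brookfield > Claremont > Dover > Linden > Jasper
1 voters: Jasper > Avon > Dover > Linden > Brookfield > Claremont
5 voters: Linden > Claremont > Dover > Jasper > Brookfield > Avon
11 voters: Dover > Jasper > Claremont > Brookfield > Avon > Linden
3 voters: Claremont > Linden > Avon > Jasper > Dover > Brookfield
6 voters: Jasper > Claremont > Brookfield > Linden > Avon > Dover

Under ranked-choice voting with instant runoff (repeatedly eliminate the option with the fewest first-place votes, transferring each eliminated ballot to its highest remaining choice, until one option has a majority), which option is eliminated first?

Round 1: Avon 13, Dover 11, Jasper 7, Linden 5, Claremont 3, Brookfield 0. Brookfield has the fewest and is eliminated.
Round 2: Avon 13, Dover 11, Jasper 7, Linden 5, Claremont 3. Claremont has the fewest and is eliminated.
Round 3: Avon 13, Dover 11, Linden 8, Jasper 7. Jasper has the fewest and is eliminated.
Round 4: Avon 14, Linden 14, Dover 11. Dover has the fewest and is eliminated.
Round 5: Avon 25, Linden 14. Avon has a majority.

Brookfield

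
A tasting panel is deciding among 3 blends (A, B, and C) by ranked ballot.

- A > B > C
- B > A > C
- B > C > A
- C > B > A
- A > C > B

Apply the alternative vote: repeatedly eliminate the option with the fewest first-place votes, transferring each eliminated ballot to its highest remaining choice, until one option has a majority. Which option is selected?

B

Round 1: A 2, B 2, C 1. C has the fewest and is eliminated.
Round 2: B 3, A 2. B has a majority.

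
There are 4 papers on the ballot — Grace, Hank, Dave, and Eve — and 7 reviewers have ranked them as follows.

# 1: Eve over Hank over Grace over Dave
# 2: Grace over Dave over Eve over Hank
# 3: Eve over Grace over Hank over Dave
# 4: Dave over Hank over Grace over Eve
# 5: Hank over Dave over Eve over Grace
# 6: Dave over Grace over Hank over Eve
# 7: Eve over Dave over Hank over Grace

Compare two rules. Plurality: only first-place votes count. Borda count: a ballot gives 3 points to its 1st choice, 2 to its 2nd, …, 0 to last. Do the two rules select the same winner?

No

Plurality first-place counts: Grace 1, Hank 1, Dave 2, Eve 3 → Eve.
Borda totals: Grace 9, Hank 10, Dave 12, Eve 11 → Dave.
The two rules disagree: plurality picks Eve, Borda picks Dave.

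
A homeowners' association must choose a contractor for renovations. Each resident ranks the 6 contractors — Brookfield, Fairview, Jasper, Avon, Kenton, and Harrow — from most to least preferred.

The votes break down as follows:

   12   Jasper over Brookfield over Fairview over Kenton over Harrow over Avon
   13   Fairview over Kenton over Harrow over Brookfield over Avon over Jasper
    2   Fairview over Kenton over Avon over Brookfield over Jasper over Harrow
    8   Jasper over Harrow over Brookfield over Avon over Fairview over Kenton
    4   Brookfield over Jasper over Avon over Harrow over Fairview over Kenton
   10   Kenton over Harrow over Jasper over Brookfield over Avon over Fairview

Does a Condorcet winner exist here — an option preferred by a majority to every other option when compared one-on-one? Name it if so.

Head-to-head results (49 voters total):
Brookfield vs Fairview: Brookfield wins 34–15.
Brookfield vs Jasper: Jasper wins 30–19.
Brookfield vs Avon: Brookfield wins 47–2.
Brookfield vs Kenton: Kenton wins 25–24.
Brookfield vs Harrow: Harrow wins 31–18.
Fairview vs Jasper: Jasper wins 34–15.
Fairview vs Avon: Fairview wins 27–22.
Fairview vs Kenton: Fairview wins 39–10.
Fairview vs Harrow: Fairview wins 27–22.
Jasper vs Avon: Jasper wins 34–15.
Jasper vs Kenton: Kenton wins 25–24.
Jasper vs Harrow: Jasper wins 26–23.
Avon vs Kenton: Kenton wins 37–12.
Avon vs Harrow: Harrow wins 43–6.
Kenton vs Harrow: Kenton wins 37–12.
No candidate beats all others: Brookfield beats Fairview beats Kenton beats Brookfield, a majority cycle.

None — there is no Condorcet winner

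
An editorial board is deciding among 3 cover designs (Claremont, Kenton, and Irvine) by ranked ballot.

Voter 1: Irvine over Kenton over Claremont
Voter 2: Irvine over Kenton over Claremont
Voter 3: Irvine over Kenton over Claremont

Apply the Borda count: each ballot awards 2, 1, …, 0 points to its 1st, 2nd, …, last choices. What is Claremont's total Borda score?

Borda scores:
  Claremont: 0 + 0 + 0 = 0
  Kenton: 1 + 1 + 1 = 3
  Irvine: 2 + 2 + 2 = 6

0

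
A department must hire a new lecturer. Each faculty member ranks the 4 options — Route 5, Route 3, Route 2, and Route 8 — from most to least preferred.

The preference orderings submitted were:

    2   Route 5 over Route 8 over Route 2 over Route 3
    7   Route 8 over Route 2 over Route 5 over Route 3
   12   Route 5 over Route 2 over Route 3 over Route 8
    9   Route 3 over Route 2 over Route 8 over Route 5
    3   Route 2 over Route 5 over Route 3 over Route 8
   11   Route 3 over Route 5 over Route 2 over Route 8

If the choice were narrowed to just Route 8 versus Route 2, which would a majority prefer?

Route 2

Ballots ranking Route 8 above Route 2: 2+7 = 9.
Ballots ranking Route 2 above Route 8: 12+9+3+11 = 35.
Route 2 wins the head-to-head, 35–9.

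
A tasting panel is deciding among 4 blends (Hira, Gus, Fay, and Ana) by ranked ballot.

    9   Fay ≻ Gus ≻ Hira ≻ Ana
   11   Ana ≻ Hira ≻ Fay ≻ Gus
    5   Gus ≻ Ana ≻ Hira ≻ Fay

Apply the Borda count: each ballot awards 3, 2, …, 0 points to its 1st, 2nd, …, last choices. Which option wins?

Borda scores:
  Hira: 9·1 + 11·2 + 5·1 = 36
  Gus: 9·2 + 11·0 + 5·3 = 33
  Fay: 9·3 + 11·1 + 5·0 = 38
  Ana: 9·0 + 11·3 + 5·2 = 43
Ana has the highest total.

Ana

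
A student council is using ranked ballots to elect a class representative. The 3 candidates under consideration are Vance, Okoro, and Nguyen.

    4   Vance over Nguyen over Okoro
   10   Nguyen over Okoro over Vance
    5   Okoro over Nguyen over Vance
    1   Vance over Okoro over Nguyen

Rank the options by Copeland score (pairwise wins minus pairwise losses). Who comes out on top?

Nguyen

Pairwise results:
  Vance vs Okoro: Okoro wins 15–5.
  Vance vs Nguyen: Nguyen wins 15–5.
  Okoro vs Nguyen: Nguyen wins 14–6.
Copeland scores (wins − losses):
  Vance: 0 − 2 = -2
  Okoro: 1 − 1 = 0
  Nguyen: 2 − 0 = 2
Nguyen has the best Copeland score.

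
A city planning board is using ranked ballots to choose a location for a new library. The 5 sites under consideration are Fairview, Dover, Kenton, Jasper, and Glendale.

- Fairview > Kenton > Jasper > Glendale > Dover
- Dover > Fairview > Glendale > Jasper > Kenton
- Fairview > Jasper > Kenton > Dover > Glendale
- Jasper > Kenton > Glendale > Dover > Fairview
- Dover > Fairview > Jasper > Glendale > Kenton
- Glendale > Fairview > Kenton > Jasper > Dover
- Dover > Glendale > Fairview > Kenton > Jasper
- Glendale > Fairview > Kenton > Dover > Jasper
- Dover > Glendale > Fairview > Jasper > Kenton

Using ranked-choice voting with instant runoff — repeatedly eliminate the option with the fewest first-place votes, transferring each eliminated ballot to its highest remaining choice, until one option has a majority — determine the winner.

Dover

Round 1: Dover 4, Fairview 2, Glendale 2, Jasper 1, Kenton 0. Kenton has the fewest and is eliminated.
Round 2: Dover 4, Fairview 2, Glendale 2, Jasper 1. Jasper has the fewest and is eliminated.
Round 3: Dover 4, Glendale 3, Fairview 2. Fairview has the fewest and is eliminated.
Round 4: Dover 5, Glendale 4. Dover has a majority.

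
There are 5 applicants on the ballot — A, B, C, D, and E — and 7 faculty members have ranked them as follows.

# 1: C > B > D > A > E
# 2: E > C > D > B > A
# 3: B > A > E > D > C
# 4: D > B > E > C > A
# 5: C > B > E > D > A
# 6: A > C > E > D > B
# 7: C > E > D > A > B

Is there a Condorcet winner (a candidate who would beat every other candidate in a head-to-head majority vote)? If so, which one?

Head-to-head results (7 voters total):
A vs B: B wins 5–2.
A vs C: C wins 5–2.
A vs D: D wins 5–2.
A vs E: E wins 4–3.
B vs C: C wins 5–2.
B vs D: D wins 4–3.
B vs E: B wins 4–3.
C vs D: C wins 5–2.
C vs E: C wins 4–3.
D vs E: E wins 5–2.
C beats each rival — A (5–2), B (5–2), D (5–2), E (4–3) — so C is the Condorcet winner.

C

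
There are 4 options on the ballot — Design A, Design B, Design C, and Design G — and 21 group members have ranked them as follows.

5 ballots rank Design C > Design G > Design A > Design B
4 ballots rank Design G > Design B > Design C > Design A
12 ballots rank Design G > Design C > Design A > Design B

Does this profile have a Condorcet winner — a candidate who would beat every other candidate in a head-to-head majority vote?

Yes

Head-to-head results (21 voters total):
Design A vs Design B: Design A wins 17–4.
Design A vs Design C: Design C wins 21–0.
Design A vs Design G: Design G wins 21–0.
Design B vs Design C: Design C wins 17–4.
Design B vs Design G: Design G wins 21–0.
Design C vs Design G: Design G wins 16–5.
Design G beats each rival — Design A (21–0), Design B (21–0), Design C (16–5) — so Design G is the Condorcet winner.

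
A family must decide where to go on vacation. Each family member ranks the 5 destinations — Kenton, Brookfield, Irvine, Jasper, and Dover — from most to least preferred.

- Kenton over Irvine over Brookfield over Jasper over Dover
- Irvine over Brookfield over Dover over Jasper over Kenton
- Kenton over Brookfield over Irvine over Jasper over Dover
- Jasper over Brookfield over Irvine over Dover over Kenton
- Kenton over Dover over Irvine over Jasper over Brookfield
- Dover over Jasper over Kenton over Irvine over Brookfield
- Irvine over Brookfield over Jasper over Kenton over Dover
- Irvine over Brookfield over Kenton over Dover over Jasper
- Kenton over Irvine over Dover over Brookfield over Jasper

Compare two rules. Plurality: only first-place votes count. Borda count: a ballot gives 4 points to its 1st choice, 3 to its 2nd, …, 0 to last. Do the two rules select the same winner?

Plurality first-place counts: Kenton 4, Brookfield 0, Irvine 3, Jasper 1, Dover 1 → Kenton.
Borda totals: Kenton 21, Brookfield 18, Irvine 25, Jasper 13, Dover 13 → Irvine.
The two rules disagree: plurality picks Kenton, Borda picks Irvine.

No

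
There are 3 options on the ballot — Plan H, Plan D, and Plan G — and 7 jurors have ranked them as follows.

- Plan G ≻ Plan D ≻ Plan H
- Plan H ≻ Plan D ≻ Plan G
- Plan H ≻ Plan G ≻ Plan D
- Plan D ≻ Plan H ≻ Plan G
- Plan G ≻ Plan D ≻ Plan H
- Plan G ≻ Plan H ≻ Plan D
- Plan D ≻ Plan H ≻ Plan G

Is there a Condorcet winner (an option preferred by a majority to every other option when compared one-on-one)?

Head-to-head results (7 voters total):
Plan H vs Plan D: Plan D wins 4–3.
Plan H vs Plan G: Plan H wins 4–3.
Plan D vs Plan G: Plan G wins 4–3.
No candidate beats all others: Plan H beats Plan G beats Plan D beats Plan H, a majority cycle.

No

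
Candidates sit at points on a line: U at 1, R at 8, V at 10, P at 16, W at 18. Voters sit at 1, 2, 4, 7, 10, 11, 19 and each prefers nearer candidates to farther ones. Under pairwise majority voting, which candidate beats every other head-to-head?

R

With single-peaked preferences on a line, the Condorcet winner is the candidate closest to the median voter.
The median voter (position 7) is closest to R at 8.
Check: R vs W — voters closer to R: 6 of 7.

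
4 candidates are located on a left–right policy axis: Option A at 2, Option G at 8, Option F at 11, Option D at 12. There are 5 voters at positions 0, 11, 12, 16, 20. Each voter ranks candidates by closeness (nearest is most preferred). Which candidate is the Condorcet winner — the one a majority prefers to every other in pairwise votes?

With single-peaked preferences on a line, the Condorcet winner is the candidate closest to the median voter.
The median voter (position 12) is closest to Option D at 12.
Check: Option D vs Option G — voters closer to Option D: 4 of 5.

Option D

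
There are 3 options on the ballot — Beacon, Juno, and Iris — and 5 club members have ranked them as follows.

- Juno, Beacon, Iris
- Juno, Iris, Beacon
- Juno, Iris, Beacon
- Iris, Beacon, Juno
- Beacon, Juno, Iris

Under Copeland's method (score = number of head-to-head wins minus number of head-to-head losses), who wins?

Juno

Pairwise results:
  Beacon vs Juno: Juno wins 3–2.
  Beacon vs Iris: Iris wins 3–2.
  Juno vs Iris: Juno wins 4–1.
Copeland scores (wins − losses):
  Beacon: 0 − 2 = -2
  Juno: 2 − 0 = 2
  Iris: 1 − 1 = 0
Juno has the best Copeland score.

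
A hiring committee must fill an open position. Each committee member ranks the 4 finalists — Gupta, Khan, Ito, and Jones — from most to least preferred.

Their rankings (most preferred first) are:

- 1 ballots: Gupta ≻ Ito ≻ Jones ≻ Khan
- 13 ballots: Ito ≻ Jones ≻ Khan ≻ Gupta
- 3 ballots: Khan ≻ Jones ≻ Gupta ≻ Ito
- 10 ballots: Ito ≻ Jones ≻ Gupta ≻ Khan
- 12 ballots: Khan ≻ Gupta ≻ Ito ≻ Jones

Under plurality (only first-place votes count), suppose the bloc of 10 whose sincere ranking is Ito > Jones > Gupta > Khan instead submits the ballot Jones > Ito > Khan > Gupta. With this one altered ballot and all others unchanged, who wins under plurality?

First-place totals with the altered ballot: Gupta 1, Khan 15, Ito 13, Jones 10.
The switch changes the winner from Ito to Khan.

Khan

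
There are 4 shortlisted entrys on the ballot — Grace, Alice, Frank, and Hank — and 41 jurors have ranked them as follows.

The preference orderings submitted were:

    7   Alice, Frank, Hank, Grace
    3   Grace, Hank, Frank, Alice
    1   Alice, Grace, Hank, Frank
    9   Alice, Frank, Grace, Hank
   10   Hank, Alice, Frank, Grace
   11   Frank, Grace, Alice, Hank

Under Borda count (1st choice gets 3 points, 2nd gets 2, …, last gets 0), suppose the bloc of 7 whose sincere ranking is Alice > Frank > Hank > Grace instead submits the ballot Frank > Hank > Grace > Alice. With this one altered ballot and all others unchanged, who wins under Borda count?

Frank

Borda totals with the altered ballot: Grace 49, Alice 61, Frank 85, Hank 51.
The switch changes the winner from Alice to Frank.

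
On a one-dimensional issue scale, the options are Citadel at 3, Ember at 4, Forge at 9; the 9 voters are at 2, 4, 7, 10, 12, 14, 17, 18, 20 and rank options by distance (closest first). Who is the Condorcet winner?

With single-peaked preferences on a line, the Condorcet winner is the candidate closest to the median voter.
The median voter (position 12) is closest to Forge at 9.
Check: Forge vs Citadel — voters closer to Forge: 7 of 9.

Forge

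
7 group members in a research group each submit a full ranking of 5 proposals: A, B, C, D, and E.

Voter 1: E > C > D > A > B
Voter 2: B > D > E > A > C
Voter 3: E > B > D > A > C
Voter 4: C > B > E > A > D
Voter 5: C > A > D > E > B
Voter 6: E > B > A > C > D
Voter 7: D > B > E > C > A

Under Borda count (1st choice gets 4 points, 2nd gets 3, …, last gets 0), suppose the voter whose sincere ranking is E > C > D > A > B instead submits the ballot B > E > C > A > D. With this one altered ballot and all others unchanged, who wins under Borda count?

B

Borda totals with the altered ballot: A 9, B 20, C 12, D 11, E 18.
The switch changes the winner from E to B.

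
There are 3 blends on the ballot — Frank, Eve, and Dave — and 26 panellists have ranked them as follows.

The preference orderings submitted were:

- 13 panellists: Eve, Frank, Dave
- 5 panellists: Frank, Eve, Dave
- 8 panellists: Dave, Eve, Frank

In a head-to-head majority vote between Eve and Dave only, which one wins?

Eve

Ballots ranking Eve above Dave: 13+5 = 18.
Ballots ranking Dave above Eve: 8.
Eve wins the head-to-head, 18–8.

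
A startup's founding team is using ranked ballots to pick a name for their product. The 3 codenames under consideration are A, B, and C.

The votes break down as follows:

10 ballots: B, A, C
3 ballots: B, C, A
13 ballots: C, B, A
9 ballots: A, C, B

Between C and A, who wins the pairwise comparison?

Ballots ranking C above A: 3+13 = 16.
Ballots ranking A above C: 10+9 = 19.
A wins the head-to-head, 19–16.

A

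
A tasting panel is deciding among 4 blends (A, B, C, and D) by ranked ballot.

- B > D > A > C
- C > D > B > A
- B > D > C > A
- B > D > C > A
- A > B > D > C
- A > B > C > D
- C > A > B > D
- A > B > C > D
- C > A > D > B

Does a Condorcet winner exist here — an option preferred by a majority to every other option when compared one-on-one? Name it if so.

None — there is no Condorcet winner

Head-to-head results (9 voters total):
A vs B: A wins 5–4.
A vs C: C wins 5–4.
A vs D: A wins 5–4.
B vs C: B wins 6–3.
B vs D: B wins 7–2.
C vs D: C wins 5–4.
No candidate beats all others: A beats B beats C beats A, a majority cycle.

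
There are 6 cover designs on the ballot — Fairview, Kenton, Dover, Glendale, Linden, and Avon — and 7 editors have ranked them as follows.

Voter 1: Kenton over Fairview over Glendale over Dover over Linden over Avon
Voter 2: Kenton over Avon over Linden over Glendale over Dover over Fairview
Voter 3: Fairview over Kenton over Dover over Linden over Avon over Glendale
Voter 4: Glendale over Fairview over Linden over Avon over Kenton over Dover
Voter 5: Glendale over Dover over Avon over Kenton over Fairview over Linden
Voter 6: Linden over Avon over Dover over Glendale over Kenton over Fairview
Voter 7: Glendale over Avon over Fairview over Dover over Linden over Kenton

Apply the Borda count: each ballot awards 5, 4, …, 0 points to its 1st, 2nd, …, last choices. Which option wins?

Borda scores:
  Fairview: 4 + 0 + 5 + 4 + 1 + 0 + 3 = 17
  Kenton: 5 + 5 + 4 + 1 + 2 + 1 + 0 = 18
  Dover: 2 + 1 + 3 + 0 + 4 + 3 + 2 = 15
  Glendale: 3 + 2 + 0 + 5 + 5 + 2 + 5 = 22
  Linden: 1 + 3 + 2 + 3 + 0 + 5 + 1 = 15
  Avon: 0 + 4 + 1 + 2 + 3 + 4 + 4 = 18
Glendale has the highest total.

Glendale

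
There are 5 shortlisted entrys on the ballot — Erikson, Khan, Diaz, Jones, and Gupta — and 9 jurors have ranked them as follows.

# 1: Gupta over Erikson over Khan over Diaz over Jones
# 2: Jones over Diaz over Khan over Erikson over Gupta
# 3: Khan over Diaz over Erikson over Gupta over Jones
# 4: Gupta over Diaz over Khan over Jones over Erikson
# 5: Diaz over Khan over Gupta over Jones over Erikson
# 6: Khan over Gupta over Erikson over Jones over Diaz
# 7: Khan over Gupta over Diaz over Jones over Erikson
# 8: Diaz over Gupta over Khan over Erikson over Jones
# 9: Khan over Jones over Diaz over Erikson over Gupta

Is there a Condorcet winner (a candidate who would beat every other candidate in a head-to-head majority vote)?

Yes

Head-to-head results (9 voters total):
Erikson vs Khan: Khan wins 8–1.
Erikson vs Diaz: Diaz wins 7–2.
Erikson vs Jones: Jones wins 5–4.
Erikson vs Gupta: Gupta wins 6–3.
Khan vs Diaz: Khan wins 5–4.
Khan vs Jones: Khan wins 8–1.
Khan vs Gupta: Khan wins 6–3.
Diaz vs Jones: Diaz wins 6–3.
Diaz vs Gupta: Diaz wins 5–4.
Jones vs Gupta: Gupta wins 7–2.
Khan beats each rival — Erikson (8–1), Diaz (5–4), Jones (8–1), Gupta (6–3) — so Khan is the Condorcet winner.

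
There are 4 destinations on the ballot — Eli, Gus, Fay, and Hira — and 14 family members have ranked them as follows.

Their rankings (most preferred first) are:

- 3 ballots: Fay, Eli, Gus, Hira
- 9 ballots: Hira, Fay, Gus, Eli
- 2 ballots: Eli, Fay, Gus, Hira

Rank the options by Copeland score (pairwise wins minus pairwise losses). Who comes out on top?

Pairwise results:
  Eli vs Gus: Gus wins 9–5.
  Eli vs Fay: Fay wins 12–2.
  Eli vs Hira: Hira wins 9–5.
  Gus vs Fay: Fay wins 14–0.
  Gus vs Hira: Hira wins 9–5.
  Fay vs Hira: Hira wins 9–5.
Copeland scores (wins − losses):
  Eli: 0 − 3 = -3
  Gus: 1 − 2 = -1
  Fay: 2 − 1 = 1
  Hira: 3 − 0 = 3
Hira has the best Copeland score.

Hira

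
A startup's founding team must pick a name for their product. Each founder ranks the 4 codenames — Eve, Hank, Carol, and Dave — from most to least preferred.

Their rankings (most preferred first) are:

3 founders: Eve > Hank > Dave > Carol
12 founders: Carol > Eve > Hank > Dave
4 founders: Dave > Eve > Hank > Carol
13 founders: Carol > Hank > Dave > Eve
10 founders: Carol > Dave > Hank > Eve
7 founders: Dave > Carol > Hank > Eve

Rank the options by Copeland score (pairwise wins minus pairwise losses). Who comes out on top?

Carol

Pairwise results:
  Eve vs Hank: Hank wins 30–19.
  Eve vs Carol: Carol wins 42–7.
  Eve vs Dave: Dave wins 34–15.
  Hank vs Carol: Carol wins 42–7.
  Hank vs Dave: Hank wins 28–21.
  Carol vs Dave: Carol wins 35–14.
Copeland scores (wins − losses):
  Eve: 0 − 3 = -3
  Hank: 2 − 1 = 1
  Carol: 3 − 0 = 3
  Dave: 1 − 2 = -1
Carol has the best Copeland score.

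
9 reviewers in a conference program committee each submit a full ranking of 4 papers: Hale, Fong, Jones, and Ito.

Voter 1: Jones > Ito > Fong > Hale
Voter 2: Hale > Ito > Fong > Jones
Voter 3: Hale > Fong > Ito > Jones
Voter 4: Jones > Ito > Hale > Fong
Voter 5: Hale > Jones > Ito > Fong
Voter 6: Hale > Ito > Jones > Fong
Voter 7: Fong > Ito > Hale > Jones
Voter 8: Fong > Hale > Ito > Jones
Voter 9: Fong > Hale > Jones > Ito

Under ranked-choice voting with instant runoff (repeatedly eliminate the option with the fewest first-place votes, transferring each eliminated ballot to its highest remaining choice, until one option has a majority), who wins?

Round 1: Hale 4, Fong 3, Jones 2, Ito 0. Ito has the fewest and is eliminated.
Round 2: Hale 4, Fong 3, Jones 2. Jones has the fewest and is eliminated.
Round 3: Hale 5, Fong 4. Hale has a majority.

Hale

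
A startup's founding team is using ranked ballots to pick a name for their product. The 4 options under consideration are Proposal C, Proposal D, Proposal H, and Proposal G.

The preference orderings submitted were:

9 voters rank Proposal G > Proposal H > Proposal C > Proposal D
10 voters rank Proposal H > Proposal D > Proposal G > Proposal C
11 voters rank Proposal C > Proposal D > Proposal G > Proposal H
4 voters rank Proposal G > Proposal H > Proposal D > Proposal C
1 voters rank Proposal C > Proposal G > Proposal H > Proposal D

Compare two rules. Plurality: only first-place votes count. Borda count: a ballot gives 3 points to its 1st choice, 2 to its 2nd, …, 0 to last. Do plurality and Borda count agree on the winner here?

Plurality first-place counts: Proposal C 12, Proposal D 0, Proposal H 10, Proposal G 13 → Proposal G.
Borda totals: Proposal C 45, Proposal D 46, Proposal H 57, Proposal G 62 → Proposal G.
The two rules agree on Proposal G.

Yes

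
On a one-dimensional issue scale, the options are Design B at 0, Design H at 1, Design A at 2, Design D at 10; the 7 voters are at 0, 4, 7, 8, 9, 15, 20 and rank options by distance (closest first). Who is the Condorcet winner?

Design D

With single-peaked preferences on a line, the Condorcet winner is the candidate closest to the median voter.
The median voter (position 8) is closest to Design D at 10.
Check: Design D vs Design H — voters closer to Design D: 5 of 7.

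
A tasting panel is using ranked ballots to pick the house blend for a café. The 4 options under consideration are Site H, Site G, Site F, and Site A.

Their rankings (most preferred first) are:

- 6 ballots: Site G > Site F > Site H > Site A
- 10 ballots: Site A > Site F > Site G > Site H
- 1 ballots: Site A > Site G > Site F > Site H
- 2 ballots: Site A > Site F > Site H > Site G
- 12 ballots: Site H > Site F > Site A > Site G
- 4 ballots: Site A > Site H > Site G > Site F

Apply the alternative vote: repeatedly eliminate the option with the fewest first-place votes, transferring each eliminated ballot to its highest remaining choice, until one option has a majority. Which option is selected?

Round 1: Site A 17, Site H 12, Site G 6, Site F 0. Site F has the fewest and is eliminated.
Round 2: Site A 17, Site H 12, Site G 6. Site G has the fewest and is eliminated.
Round 3: Site H 18, Site A 17. Site H has a majority.

Site H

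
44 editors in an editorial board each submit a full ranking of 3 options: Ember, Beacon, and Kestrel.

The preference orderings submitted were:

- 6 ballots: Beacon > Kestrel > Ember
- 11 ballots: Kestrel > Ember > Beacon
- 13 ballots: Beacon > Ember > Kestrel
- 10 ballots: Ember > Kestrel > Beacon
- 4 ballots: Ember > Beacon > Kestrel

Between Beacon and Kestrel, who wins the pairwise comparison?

Beacon

Ballots ranking Beacon above Kestrel: 6+13+4 = 23.
Ballots ranking Kestrel above Beacon: 11+10 = 21.
Beacon wins the head-to-head, 23–21.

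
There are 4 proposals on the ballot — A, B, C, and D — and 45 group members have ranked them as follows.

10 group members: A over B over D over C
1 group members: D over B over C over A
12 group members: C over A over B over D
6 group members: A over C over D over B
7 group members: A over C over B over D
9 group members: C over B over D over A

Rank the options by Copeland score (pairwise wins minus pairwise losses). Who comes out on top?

A

Pairwise results:
  A vs B: A wins 35–10.
  A vs C: A wins 23–22.
  A vs D: A wins 35–10.
  B vs C: C wins 34–11.
  B vs D: B wins 38–7.
  C vs D: C wins 34–11.
Copeland scores (wins − losses):
  A: 3 − 0 = 3
  B: 1 − 2 = -1
  C: 2 − 1 = 1
  D: 0 − 3 = -3
A has the best Copeland score.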